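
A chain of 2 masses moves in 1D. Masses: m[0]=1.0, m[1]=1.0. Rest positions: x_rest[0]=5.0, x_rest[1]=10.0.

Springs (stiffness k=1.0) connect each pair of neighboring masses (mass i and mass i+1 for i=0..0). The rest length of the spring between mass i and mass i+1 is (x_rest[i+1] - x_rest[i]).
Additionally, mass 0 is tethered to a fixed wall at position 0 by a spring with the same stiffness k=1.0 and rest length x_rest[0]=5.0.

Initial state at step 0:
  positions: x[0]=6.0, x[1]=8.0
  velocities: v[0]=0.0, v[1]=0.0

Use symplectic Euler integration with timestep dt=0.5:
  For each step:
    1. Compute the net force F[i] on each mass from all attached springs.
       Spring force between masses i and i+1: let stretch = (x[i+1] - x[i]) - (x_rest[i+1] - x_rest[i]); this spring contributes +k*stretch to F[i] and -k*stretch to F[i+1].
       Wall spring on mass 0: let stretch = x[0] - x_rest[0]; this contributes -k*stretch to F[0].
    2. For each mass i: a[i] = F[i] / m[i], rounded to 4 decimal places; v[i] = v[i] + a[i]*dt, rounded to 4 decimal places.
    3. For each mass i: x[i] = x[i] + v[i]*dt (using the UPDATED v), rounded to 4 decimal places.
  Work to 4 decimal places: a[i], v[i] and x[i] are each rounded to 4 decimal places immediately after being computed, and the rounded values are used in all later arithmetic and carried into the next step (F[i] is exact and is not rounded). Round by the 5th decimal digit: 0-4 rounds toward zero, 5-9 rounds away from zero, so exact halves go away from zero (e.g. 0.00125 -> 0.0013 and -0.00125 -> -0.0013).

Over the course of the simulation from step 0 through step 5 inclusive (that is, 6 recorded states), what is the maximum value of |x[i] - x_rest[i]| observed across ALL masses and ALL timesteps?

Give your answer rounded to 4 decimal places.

Answer: 2.0156

Derivation:
Step 0: x=[6.0000 8.0000] v=[0.0000 0.0000]
Step 1: x=[5.0000 8.7500] v=[-2.0000 1.5000]
Step 2: x=[3.6875 9.8125] v=[-2.6250 2.1250]
Step 3: x=[2.9844 10.5938] v=[-1.4063 1.5625]
Step 4: x=[3.4375 10.7227] v=[0.9062 0.2578]
Step 5: x=[4.8526 10.2803] v=[2.8301 -0.8848]
Max displacement = 2.0156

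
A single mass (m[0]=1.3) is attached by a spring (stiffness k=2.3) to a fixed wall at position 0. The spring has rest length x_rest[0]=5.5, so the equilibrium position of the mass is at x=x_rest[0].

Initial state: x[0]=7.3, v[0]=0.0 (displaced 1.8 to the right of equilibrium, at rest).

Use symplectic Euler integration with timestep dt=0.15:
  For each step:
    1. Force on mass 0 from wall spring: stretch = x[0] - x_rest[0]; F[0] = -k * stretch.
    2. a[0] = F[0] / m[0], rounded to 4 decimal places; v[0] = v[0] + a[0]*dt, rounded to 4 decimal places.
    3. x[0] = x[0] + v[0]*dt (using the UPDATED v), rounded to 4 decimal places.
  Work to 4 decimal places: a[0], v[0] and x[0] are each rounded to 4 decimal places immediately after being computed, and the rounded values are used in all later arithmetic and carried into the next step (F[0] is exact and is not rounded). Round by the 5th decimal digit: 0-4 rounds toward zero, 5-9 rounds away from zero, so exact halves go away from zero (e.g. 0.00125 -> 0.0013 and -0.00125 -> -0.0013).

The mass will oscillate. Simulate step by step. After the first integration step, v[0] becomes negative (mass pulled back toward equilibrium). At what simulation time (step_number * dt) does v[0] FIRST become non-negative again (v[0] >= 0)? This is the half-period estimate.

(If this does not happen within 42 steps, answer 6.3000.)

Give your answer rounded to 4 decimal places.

Answer: 2.4000

Derivation:
Step 0: x=[7.3000] v=[0.0000]
Step 1: x=[7.2283] v=[-0.4777]
Step 2: x=[7.0878] v=[-0.9364]
Step 3: x=[6.8841] v=[-1.3578]
Step 4: x=[6.6253] v=[-1.7251]
Step 5: x=[6.3217] v=[-2.0237]
Step 6: x=[5.9854] v=[-2.2418]
Step 7: x=[5.6298] v=[-2.3706]
Step 8: x=[5.2691] v=[-2.4050]
Step 9: x=[4.9175] v=[-2.3437]
Step 10: x=[4.5891] v=[-2.1891]
Step 11: x=[4.2970] v=[-1.9474]
Step 12: x=[4.0528] v=[-1.6281]
Step 13: x=[3.8662] v=[-1.2440]
Step 14: x=[3.7446] v=[-0.8104]
Step 15: x=[3.6929] v=[-0.3445]
Step 16: x=[3.7132] v=[0.1351]
First v>=0 after going negative at step 16, time=2.4000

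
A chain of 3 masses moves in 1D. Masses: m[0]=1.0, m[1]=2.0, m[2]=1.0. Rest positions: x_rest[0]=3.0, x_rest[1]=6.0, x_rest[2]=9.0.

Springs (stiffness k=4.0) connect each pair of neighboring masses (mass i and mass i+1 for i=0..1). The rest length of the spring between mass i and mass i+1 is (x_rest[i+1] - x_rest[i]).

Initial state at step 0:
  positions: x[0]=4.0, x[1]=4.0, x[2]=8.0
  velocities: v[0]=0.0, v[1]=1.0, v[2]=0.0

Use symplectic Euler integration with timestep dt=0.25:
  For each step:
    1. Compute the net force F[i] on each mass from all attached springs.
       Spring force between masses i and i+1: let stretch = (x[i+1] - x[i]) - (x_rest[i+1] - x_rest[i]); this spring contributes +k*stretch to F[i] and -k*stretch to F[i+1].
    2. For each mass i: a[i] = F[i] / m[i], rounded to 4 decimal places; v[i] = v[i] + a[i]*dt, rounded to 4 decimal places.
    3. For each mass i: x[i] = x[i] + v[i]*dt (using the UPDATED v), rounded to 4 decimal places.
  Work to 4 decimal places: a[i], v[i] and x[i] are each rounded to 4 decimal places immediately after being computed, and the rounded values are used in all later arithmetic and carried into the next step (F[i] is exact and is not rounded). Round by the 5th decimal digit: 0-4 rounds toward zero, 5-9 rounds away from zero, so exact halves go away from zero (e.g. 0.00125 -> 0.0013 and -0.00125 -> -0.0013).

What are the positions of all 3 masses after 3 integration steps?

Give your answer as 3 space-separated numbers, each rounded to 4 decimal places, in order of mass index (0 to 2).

Answer: 1.1406 6.4063 7.5469

Derivation:
Step 0: x=[4.0000 4.0000 8.0000] v=[0.0000 1.0000 0.0000]
Step 1: x=[3.2500 4.7500 7.7500] v=[-3.0000 3.0000 -1.0000]
Step 2: x=[2.1250 5.6875 7.5000] v=[-4.5000 3.7500 -1.0000]
Step 3: x=[1.1406 6.4063 7.5469] v=[-3.9375 2.8750 0.1875]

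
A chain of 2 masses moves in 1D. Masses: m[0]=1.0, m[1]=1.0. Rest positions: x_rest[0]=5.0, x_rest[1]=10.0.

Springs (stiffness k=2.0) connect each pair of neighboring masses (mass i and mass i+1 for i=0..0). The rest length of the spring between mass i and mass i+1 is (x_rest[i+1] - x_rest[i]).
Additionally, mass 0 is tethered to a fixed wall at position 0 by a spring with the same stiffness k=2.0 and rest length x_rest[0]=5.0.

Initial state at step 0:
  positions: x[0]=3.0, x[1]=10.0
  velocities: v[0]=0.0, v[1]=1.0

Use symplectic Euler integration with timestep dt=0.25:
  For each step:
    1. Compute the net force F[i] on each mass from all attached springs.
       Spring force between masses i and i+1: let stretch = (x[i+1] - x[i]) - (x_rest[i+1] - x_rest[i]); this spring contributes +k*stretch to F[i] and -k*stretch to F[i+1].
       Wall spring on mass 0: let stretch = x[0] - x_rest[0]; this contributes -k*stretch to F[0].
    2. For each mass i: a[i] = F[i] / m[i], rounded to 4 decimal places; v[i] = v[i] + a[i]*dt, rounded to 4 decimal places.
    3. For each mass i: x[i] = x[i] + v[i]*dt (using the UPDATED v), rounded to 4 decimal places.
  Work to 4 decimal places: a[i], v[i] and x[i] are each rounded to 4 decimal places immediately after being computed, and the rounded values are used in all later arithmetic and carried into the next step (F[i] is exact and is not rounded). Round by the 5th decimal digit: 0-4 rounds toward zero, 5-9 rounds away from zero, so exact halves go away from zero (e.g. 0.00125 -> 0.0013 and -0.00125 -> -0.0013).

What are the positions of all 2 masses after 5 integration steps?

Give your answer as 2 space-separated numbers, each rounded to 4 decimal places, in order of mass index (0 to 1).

Step 0: x=[3.0000 10.0000] v=[0.0000 1.0000]
Step 1: x=[3.5000 10.0000] v=[2.0000 0.0000]
Step 2: x=[4.3750 9.8125] v=[3.5000 -0.7500]
Step 3: x=[5.3828 9.5703] v=[4.0313 -0.9688]
Step 4: x=[6.2412 9.4297] v=[3.4337 -0.5626]
Step 5: x=[6.7181 9.5155] v=[1.9074 0.3432]

Answer: 6.7181 9.5155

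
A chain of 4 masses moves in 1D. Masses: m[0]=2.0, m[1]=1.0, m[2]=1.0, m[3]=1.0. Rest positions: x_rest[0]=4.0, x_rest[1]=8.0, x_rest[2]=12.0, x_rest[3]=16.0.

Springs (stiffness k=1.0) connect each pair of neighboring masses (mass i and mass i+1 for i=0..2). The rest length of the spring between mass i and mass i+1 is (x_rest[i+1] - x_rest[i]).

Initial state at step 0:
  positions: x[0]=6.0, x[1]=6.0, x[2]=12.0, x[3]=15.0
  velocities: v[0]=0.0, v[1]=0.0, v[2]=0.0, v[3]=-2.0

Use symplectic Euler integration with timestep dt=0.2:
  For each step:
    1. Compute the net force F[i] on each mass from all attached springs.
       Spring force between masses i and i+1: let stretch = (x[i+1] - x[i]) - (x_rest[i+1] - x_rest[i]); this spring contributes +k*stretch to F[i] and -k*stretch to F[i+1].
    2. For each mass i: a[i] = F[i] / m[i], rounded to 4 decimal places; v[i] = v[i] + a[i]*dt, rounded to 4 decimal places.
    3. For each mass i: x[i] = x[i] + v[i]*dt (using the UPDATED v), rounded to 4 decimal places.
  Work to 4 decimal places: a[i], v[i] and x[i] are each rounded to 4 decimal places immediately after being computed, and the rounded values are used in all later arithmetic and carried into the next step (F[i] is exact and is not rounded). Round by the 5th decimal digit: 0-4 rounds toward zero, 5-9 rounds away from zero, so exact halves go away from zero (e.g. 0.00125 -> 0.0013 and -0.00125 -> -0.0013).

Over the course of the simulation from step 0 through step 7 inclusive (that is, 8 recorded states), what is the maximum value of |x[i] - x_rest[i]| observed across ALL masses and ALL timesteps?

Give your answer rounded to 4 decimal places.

Step 0: x=[6.0000 6.0000 12.0000 15.0000] v=[0.0000 0.0000 0.0000 -2.0000]
Step 1: x=[5.9200 6.2400 11.8800 14.6400] v=[-0.4000 1.2000 -0.6000 -1.8000]
Step 2: x=[5.7664 6.6928 11.6448 14.3296] v=[-0.7680 2.2640 -1.1760 -1.5520]
Step 3: x=[5.5513 7.3066 11.3189 14.0718] v=[-1.0754 3.0691 -1.6294 -1.2890]
Step 4: x=[5.2913 8.0107 10.9426 13.8639] v=[-1.2999 3.5205 -1.8813 -1.0396]
Step 5: x=[5.0057 8.7233 10.5659 13.6991] v=[-1.4280 3.5630 -1.8834 -0.8239]
Step 6: x=[4.7145 9.3609 10.2408 13.5690] v=[-1.4562 3.1880 -1.6253 -0.6505]
Step 7: x=[4.4362 9.8478 10.0137 13.4658] v=[-1.3916 2.4347 -1.1356 -0.5161]
Max displacement = 2.5342

Answer: 2.5342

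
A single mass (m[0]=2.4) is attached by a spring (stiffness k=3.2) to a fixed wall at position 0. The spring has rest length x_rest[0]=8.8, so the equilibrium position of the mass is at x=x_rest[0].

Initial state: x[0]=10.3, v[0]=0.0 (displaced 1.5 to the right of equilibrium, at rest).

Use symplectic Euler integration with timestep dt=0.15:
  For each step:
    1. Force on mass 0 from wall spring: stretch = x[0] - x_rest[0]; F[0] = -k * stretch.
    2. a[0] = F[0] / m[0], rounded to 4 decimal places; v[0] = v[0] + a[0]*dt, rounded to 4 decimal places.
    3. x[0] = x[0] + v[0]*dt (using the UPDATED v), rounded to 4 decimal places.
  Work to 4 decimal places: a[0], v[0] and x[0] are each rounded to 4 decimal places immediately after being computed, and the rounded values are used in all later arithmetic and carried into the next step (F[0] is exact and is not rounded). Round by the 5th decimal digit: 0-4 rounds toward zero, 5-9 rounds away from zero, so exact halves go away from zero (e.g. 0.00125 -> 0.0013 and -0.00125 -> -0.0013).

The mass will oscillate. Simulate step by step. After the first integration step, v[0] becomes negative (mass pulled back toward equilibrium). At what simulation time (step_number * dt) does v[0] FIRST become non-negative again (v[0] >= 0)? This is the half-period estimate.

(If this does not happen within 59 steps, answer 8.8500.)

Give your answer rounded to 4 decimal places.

Step 0: x=[10.3000] v=[0.0000]
Step 1: x=[10.2550] v=[-0.3000]
Step 2: x=[10.1664] v=[-0.5910]
Step 3: x=[10.0368] v=[-0.8643]
Step 4: x=[9.8700] v=[-1.1117]
Step 5: x=[9.6711] v=[-1.3257]
Step 6: x=[9.4461] v=[-1.4999]
Step 7: x=[9.2017] v=[-1.6291]
Step 8: x=[8.9453] v=[-1.7094]
Step 9: x=[8.6845] v=[-1.7385]
Step 10: x=[8.4272] v=[-1.7154]
Step 11: x=[8.1811] v=[-1.6408]
Step 12: x=[7.9536] v=[-1.5170]
Step 13: x=[7.7514] v=[-1.3477]
Step 14: x=[7.5807] v=[-1.1380]
Step 15: x=[7.4466] v=[-0.8941]
Step 16: x=[7.3531] v=[-0.6234]
Step 17: x=[7.3030] v=[-0.3340]
Step 18: x=[7.2978] v=[-0.0346]
Step 19: x=[7.3377] v=[0.2658]
First v>=0 after going negative at step 19, time=2.8500

Answer: 2.8500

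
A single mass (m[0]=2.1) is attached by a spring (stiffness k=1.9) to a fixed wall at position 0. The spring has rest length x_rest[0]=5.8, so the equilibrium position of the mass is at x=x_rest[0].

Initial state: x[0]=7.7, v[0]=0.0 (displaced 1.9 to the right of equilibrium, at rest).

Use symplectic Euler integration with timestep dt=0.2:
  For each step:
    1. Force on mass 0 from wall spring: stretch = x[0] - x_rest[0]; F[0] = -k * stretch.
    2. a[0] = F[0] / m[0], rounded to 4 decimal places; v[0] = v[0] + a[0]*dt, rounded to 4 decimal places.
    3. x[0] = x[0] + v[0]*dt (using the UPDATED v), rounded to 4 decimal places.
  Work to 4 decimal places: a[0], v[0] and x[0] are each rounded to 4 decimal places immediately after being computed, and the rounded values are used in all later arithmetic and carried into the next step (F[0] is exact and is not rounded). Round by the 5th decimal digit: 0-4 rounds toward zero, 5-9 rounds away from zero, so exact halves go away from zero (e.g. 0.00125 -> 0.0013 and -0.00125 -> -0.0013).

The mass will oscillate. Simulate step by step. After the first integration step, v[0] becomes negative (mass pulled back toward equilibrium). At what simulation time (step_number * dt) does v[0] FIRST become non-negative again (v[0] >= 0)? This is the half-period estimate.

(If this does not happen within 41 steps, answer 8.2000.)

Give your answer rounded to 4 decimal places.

Step 0: x=[7.7000] v=[0.0000]
Step 1: x=[7.6312] v=[-0.3438]
Step 2: x=[7.4962] v=[-0.6752]
Step 3: x=[7.2998] v=[-0.9821]
Step 4: x=[7.0491] v=[-1.2535]
Step 5: x=[6.7532] v=[-1.4795]
Step 6: x=[6.4228] v=[-1.6520]
Step 7: x=[6.0699] v=[-1.7647]
Step 8: x=[5.7072] v=[-1.8135]
Step 9: x=[5.3479] v=[-1.7967]
Step 10: x=[5.0049] v=[-1.7149]
Step 11: x=[4.6907] v=[-1.5710]
Step 12: x=[4.4166] v=[-1.3703]
Step 13: x=[4.1926] v=[-1.1200]
Step 14: x=[4.0268] v=[-0.8291]
Step 15: x=[3.9252] v=[-0.5082]
Step 16: x=[3.8914] v=[-0.1690]
Step 17: x=[3.9267] v=[0.1764]
First v>=0 after going negative at step 17, time=3.4000

Answer: 3.4000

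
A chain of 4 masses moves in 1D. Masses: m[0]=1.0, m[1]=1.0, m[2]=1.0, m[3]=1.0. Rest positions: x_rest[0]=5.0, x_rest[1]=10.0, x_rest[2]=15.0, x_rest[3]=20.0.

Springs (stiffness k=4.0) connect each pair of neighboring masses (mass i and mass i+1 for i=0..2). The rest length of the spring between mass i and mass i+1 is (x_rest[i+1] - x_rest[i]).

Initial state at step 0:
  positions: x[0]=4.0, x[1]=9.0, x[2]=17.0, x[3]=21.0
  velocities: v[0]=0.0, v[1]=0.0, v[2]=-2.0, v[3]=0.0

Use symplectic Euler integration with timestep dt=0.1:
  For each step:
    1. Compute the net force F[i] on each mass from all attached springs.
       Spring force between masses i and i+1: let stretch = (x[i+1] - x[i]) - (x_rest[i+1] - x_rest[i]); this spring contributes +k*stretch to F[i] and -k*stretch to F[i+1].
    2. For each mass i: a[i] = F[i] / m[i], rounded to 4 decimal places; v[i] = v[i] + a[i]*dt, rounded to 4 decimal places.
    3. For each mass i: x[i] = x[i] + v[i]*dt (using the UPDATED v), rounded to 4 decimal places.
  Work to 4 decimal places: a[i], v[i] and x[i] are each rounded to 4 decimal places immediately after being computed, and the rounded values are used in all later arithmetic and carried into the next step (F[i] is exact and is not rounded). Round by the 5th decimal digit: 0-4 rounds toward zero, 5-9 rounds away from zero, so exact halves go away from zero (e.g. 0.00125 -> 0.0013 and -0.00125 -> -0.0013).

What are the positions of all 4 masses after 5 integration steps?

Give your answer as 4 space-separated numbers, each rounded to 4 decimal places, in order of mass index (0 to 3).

Answer: 4.1396 10.1653 14.4867 21.2085

Derivation:
Step 0: x=[4.0000 9.0000 17.0000 21.0000] v=[0.0000 0.0000 -2.0000 0.0000]
Step 1: x=[4.0000 9.1200 16.6400 21.0400] v=[0.0000 1.2000 -3.6000 0.4000]
Step 2: x=[4.0048 9.3360 16.1552 21.1040] v=[0.0480 2.1600 -4.8480 0.6400]
Step 3: x=[4.0229 9.6115 15.5956 21.1701] v=[0.1805 2.7552 -5.5962 0.6605]
Step 4: x=[4.0645 9.9028 15.0196 21.2132] v=[0.4159 2.9134 -5.7600 0.4307]
Step 5: x=[4.1396 10.1653 14.4867 21.2085] v=[0.7512 2.6248 -5.3293 -0.0467]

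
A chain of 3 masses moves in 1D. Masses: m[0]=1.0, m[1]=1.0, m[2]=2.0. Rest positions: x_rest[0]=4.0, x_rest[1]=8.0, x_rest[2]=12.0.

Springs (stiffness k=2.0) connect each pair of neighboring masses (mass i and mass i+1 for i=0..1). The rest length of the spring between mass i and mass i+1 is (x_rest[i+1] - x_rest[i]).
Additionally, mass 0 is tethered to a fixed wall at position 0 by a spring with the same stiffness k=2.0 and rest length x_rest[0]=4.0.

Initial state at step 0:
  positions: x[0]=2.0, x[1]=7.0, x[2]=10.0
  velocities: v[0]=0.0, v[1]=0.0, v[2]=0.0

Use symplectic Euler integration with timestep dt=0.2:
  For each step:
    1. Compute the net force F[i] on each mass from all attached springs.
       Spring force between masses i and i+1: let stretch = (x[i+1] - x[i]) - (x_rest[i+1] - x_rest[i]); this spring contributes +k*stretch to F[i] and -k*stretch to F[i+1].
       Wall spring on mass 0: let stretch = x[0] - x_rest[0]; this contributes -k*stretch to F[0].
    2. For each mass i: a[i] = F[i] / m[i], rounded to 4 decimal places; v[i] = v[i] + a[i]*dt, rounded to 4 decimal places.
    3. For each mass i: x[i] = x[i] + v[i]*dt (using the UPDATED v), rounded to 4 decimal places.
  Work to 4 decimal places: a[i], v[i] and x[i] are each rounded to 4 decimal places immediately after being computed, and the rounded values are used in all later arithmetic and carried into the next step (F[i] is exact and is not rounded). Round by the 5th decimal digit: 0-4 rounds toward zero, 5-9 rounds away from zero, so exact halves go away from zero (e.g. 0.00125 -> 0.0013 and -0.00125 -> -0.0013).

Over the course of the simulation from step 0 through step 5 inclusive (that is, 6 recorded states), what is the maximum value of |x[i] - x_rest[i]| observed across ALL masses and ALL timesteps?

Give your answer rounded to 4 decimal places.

Answer: 2.0403

Derivation:
Step 0: x=[2.0000 7.0000 10.0000] v=[0.0000 0.0000 0.0000]
Step 1: x=[2.2400 6.8400 10.0400] v=[1.2000 -0.8000 0.2000]
Step 2: x=[2.6688 6.5680 10.1120] v=[2.1440 -1.3600 0.3600]
Step 3: x=[3.1960 6.2676 10.2022] v=[2.6362 -1.5021 0.4512]
Step 4: x=[3.7133 6.0362 10.2951] v=[2.5864 -1.1569 0.4643]
Step 5: x=[4.1193 5.9597 10.3776] v=[2.0302 -0.3825 0.4125]
Max displacement = 2.0403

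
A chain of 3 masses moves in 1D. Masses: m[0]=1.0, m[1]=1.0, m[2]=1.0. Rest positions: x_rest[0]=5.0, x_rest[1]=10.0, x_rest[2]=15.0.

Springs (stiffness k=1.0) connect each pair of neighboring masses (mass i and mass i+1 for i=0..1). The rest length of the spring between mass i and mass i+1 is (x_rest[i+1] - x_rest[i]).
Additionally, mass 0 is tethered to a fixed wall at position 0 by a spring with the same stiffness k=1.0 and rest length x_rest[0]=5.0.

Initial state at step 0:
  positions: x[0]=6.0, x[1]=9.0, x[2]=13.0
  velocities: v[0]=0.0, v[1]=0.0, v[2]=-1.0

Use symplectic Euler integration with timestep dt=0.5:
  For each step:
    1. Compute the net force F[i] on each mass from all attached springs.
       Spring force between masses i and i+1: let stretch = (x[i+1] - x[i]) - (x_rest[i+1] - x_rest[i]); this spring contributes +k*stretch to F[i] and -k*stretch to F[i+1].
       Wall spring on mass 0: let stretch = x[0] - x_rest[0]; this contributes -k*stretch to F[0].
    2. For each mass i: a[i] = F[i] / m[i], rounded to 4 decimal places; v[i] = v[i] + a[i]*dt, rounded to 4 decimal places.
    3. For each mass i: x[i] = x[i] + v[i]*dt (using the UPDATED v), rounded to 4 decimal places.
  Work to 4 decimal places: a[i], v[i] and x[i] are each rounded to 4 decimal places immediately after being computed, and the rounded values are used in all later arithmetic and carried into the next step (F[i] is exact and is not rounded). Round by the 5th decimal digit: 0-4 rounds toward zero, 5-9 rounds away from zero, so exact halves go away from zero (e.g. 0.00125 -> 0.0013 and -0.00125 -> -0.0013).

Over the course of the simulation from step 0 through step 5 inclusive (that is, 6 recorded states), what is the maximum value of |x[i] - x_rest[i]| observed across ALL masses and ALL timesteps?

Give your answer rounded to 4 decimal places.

Answer: 2.2500

Derivation:
Step 0: x=[6.0000 9.0000 13.0000] v=[0.0000 0.0000 -1.0000]
Step 1: x=[5.2500 9.2500 12.7500] v=[-1.5000 0.5000 -0.5000]
Step 2: x=[4.1875 9.3750 12.8750] v=[-2.1250 0.2500 0.2500]
Step 3: x=[3.3750 9.0781 13.3750] v=[-1.6250 -0.5938 1.0000]
Step 4: x=[3.1445 8.4297 14.0508] v=[-0.4610 -1.2969 1.3516]
Step 5: x=[3.4492 7.8652 14.5714] v=[0.6094 -1.1290 1.0411]
Max displacement = 2.2500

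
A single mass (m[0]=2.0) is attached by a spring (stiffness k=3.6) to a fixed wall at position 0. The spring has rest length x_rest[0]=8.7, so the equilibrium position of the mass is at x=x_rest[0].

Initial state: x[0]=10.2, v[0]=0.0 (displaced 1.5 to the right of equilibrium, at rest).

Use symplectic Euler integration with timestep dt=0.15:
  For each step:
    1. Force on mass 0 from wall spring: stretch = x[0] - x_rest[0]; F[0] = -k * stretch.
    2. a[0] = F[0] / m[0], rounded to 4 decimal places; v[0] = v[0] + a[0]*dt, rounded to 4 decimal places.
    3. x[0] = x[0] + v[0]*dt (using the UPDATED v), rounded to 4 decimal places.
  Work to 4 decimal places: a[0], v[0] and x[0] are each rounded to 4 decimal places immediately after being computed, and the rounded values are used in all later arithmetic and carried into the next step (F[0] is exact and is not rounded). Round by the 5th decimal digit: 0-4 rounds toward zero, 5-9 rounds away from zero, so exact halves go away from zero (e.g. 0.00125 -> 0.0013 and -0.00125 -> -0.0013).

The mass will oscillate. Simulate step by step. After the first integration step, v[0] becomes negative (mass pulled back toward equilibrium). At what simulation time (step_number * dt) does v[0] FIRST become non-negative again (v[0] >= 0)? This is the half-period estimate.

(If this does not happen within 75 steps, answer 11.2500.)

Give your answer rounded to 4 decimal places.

Answer: 2.4000

Derivation:
Step 0: x=[10.2000] v=[0.0000]
Step 1: x=[10.1393] v=[-0.4050]
Step 2: x=[10.0203] v=[-0.7936]
Step 3: x=[9.8478] v=[-1.1501]
Step 4: x=[9.6288] v=[-1.4600]
Step 5: x=[9.3722] v=[-1.7108]
Step 6: x=[9.0884] v=[-1.8923]
Step 7: x=[8.7888] v=[-1.9972]
Step 8: x=[8.4856] v=[-2.0212]
Step 9: x=[8.1911] v=[-1.9633]
Step 10: x=[7.9172] v=[-1.8259]
Step 11: x=[7.6750] v=[-1.6146]
Step 12: x=[7.4743] v=[-1.3379]
Step 13: x=[7.3233] v=[-1.0070]
Step 14: x=[7.2280] v=[-0.6353]
Step 15: x=[7.1923] v=[-0.2379]
Step 16: x=[7.2177] v=[0.1692]
First v>=0 after going negative at step 16, time=2.4000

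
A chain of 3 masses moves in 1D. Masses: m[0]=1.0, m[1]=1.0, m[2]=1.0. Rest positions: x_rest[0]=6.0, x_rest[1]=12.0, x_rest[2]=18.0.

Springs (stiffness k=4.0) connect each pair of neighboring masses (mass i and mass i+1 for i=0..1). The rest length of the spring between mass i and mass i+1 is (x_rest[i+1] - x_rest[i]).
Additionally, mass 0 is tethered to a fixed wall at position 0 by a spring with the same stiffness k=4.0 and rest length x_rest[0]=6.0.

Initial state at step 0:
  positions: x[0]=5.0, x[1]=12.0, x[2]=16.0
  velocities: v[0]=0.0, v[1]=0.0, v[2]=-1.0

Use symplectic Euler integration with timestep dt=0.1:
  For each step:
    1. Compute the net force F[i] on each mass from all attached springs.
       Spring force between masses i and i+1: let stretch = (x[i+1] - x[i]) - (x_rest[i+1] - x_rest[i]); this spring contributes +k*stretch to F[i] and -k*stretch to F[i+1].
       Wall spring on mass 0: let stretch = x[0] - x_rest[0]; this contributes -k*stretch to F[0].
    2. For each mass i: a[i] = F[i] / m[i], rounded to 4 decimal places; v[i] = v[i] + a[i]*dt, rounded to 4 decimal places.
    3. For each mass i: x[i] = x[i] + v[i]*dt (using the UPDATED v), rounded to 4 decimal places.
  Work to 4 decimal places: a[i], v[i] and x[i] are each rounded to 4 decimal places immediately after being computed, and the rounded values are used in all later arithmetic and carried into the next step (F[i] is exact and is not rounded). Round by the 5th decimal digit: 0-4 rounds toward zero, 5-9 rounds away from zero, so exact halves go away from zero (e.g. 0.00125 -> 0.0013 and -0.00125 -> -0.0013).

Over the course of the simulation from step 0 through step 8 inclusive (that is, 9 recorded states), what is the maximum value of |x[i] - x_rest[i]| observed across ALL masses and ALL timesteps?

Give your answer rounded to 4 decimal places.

Answer: 2.0200

Derivation:
Step 0: x=[5.0000 12.0000 16.0000] v=[0.0000 0.0000 -1.0000]
Step 1: x=[5.0800 11.8800 15.9800] v=[0.8000 -1.2000 -0.2000]
Step 2: x=[5.2288 11.6520 16.0360] v=[1.4880 -2.2800 0.5600]
Step 3: x=[5.4254 11.3424 16.1566] v=[1.9658 -3.0957 1.2064]
Step 4: x=[5.6416 10.9887 16.3247] v=[2.1624 -3.5368 1.6807]
Step 5: x=[5.8461 10.6346 16.5193] v=[2.0446 -3.5412 1.9463]
Step 6: x=[6.0083 10.3243 16.7185] v=[1.6216 -3.1027 1.9924]
Step 7: x=[6.1028 10.0972 16.9020] v=[0.9447 -2.2714 1.8347]
Step 8: x=[6.1129 9.9825 17.0533] v=[0.1013 -1.1472 1.5128]
Max displacement = 2.0200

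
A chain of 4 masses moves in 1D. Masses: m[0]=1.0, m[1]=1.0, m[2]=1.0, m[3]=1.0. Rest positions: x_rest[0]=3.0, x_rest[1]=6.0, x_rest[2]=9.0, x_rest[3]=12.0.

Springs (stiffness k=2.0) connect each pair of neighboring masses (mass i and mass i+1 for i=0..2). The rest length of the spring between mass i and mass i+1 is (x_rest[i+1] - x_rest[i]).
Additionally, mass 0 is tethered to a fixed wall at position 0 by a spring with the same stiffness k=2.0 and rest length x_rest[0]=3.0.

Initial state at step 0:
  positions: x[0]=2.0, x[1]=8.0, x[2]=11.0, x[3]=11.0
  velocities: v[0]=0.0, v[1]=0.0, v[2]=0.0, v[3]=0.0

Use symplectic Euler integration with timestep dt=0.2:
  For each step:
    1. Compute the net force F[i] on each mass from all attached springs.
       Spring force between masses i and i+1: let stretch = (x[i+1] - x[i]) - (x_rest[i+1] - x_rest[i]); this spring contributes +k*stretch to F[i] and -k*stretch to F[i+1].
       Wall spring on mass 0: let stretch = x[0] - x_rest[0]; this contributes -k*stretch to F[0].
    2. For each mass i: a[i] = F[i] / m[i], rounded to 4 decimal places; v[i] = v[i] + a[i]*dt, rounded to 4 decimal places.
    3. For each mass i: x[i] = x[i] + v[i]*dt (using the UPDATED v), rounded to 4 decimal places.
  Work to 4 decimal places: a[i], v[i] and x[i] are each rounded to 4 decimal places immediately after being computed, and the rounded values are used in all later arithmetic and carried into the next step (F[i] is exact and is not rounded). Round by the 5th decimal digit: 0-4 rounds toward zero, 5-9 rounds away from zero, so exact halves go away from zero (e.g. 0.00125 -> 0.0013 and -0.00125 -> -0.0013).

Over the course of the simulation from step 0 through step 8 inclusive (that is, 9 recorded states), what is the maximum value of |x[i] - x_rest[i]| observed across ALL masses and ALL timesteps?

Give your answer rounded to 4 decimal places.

Answer: 2.0244

Derivation:
Step 0: x=[2.0000 8.0000 11.0000 11.0000] v=[0.0000 0.0000 0.0000 0.0000]
Step 1: x=[2.3200 7.7600 10.7600 11.2400] v=[1.6000 -1.2000 -1.2000 1.2000]
Step 2: x=[2.8896 7.3248 10.3184 11.6816] v=[2.8480 -2.1760 -2.2080 2.2080]
Step 3: x=[3.5828 6.7743 9.7464 12.2541] v=[3.4662 -2.7526 -2.8602 2.8627]
Step 4: x=[4.2447 6.2062 9.1372 12.8660] v=[3.3097 -2.8404 -3.0460 3.0596]
Step 5: x=[4.7240 5.7157 8.5918 13.4196] v=[2.3964 -2.4526 -2.7269 2.7681]
Step 6: x=[4.9047 5.3759 8.2026 13.8270] v=[0.9035 -1.6988 -1.9462 2.0370]
Step 7: x=[4.7307 5.2246 8.0372 14.0244] v=[-0.8699 -0.7566 -0.8271 0.9872]
Step 8: x=[4.2178 5.2588 8.1257 13.9829] v=[-2.5646 0.1709 0.4427 -0.2077]
Max displacement = 2.0244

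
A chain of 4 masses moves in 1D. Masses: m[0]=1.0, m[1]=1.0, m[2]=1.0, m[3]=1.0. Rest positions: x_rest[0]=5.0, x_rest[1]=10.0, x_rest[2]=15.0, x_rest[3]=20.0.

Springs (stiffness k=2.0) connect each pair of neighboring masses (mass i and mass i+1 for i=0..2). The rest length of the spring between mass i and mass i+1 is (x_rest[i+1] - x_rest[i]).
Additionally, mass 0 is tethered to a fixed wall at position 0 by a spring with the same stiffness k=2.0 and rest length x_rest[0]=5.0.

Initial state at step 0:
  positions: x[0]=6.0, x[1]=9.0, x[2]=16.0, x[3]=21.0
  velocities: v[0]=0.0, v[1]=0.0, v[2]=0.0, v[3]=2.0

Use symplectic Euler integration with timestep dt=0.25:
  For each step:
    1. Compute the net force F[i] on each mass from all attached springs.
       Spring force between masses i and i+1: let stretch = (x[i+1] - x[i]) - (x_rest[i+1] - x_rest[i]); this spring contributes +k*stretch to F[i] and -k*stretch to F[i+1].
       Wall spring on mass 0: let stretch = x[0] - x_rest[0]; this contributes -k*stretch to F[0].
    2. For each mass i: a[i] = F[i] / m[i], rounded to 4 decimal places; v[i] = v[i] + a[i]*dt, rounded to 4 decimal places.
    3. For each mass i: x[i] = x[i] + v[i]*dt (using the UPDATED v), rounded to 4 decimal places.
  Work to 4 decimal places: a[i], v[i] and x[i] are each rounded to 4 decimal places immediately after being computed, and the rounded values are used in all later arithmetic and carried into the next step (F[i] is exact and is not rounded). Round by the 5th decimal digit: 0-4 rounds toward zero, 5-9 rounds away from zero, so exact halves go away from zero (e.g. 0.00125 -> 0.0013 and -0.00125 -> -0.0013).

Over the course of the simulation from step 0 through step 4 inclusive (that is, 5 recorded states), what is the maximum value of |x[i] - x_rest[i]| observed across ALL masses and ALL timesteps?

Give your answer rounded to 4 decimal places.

Step 0: x=[6.0000 9.0000 16.0000 21.0000] v=[0.0000 0.0000 0.0000 2.0000]
Step 1: x=[5.6250 9.5000 15.7500 21.5000] v=[-1.5000 2.0000 -1.0000 2.0000]
Step 2: x=[5.0313 10.2969 15.4375 21.9063] v=[-2.3750 3.1875 -1.2500 1.6250]
Step 3: x=[4.4668 11.0782 15.2910 22.1290] v=[-2.2579 3.1250 -0.5859 0.8906]
Step 4: x=[4.1704 11.5596 15.4727 22.1219] v=[-1.1856 1.9257 0.7267 -0.0284]
Max displacement = 2.1290

Answer: 2.1290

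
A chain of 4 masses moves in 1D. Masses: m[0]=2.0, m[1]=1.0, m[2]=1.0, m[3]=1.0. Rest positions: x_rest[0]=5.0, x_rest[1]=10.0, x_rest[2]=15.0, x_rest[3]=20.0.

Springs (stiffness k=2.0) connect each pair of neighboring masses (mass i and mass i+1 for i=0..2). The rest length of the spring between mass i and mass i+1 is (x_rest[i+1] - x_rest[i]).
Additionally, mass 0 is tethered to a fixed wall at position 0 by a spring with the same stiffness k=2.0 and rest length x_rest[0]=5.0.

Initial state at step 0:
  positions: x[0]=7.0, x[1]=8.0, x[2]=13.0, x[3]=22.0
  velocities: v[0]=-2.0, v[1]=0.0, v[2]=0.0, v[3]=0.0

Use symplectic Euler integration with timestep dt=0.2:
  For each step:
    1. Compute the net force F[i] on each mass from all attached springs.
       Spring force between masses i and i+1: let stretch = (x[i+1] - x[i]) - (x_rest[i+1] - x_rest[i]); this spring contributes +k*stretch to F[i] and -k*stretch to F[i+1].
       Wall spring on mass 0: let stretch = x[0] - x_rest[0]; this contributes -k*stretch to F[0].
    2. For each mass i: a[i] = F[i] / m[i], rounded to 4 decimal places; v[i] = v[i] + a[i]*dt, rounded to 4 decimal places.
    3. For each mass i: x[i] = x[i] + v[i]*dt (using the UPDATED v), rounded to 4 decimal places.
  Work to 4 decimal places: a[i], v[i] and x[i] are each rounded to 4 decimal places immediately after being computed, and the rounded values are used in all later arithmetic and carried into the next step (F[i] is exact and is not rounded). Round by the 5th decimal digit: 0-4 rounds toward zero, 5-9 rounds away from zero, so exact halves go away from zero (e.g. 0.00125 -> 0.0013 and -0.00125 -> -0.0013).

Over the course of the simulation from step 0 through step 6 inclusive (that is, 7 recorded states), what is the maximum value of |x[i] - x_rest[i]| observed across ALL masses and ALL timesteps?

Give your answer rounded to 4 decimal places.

Step 0: x=[7.0000 8.0000 13.0000 22.0000] v=[-2.0000 0.0000 0.0000 0.0000]
Step 1: x=[6.3600 8.3200 13.3200 21.6800] v=[-3.2000 1.6000 1.6000 -1.6000]
Step 2: x=[5.5440 8.8832 13.9088 21.0912] v=[-4.0800 2.8160 2.9440 -2.9440]
Step 3: x=[4.6398 9.5813 14.6701 20.3278] v=[-4.5210 3.4906 3.8067 -3.8170]
Step 4: x=[3.7477 10.2912 15.4770 19.5118] v=[-4.4607 3.5495 4.0343 -4.0801]
Step 5: x=[2.9674 10.8925 16.1918 18.7730] v=[-3.9015 3.0064 3.5739 -3.6940]
Step 6: x=[2.3854 11.2837 16.6891 18.2277] v=[-2.9100 1.9561 2.4867 -2.7265]
Max displacement = 2.6146

Answer: 2.6146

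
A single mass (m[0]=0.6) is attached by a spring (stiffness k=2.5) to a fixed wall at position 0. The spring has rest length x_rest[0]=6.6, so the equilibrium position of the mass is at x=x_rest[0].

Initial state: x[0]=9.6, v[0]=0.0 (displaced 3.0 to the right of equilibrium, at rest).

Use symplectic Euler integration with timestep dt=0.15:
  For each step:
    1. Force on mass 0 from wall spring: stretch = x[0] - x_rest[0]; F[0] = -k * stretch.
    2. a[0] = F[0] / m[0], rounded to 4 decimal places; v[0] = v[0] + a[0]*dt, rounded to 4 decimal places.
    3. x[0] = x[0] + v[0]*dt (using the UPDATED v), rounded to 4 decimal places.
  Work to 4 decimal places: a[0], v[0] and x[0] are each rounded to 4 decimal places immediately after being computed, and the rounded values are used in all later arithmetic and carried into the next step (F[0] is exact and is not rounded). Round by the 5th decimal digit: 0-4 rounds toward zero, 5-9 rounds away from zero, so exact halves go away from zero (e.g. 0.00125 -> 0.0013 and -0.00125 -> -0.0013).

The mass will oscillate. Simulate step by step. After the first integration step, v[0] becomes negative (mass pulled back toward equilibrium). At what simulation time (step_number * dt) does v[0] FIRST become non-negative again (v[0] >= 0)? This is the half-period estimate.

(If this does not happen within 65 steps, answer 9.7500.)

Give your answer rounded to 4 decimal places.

Step 0: x=[9.6000] v=[0.0000]
Step 1: x=[9.3188] v=[-1.8750]
Step 2: x=[8.7827] v=[-3.5742]
Step 3: x=[8.0419] v=[-4.9384]
Step 4: x=[7.1660] v=[-5.8396]
Step 5: x=[6.2370] v=[-6.1933]
Step 6: x=[5.3420] v=[-5.9664]
Step 7: x=[4.5650] v=[-5.1801]
Step 8: x=[3.9788] v=[-3.9082]
Step 9: x=[3.6383] v=[-2.2699]
Step 10: x=[3.5755] v=[-0.4188]
Step 11: x=[3.7962] v=[1.4715]
First v>=0 after going negative at step 11, time=1.6500

Answer: 1.6500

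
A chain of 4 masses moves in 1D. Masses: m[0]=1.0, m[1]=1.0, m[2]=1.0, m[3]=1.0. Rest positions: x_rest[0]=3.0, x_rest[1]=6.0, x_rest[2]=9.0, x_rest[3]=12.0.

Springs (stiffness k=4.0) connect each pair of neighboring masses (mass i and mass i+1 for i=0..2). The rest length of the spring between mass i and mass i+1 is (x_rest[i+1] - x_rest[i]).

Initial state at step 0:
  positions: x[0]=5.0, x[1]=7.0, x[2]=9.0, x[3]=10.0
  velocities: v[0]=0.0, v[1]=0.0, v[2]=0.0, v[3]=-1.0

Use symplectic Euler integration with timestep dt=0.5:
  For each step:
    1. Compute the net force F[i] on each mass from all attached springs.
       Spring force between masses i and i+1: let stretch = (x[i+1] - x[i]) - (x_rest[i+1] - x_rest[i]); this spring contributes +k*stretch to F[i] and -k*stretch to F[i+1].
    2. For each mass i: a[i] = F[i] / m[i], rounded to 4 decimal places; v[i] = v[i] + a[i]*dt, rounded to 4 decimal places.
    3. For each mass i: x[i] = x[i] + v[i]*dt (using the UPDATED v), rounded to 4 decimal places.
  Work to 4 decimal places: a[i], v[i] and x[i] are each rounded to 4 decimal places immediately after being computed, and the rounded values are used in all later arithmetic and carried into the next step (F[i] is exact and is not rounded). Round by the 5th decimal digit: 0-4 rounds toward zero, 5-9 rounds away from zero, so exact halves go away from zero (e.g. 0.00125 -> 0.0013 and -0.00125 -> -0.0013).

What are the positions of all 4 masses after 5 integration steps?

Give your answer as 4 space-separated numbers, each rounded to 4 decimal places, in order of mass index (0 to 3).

Answer: 2.0000 4.5000 9.5000 12.5000

Derivation:
Step 0: x=[5.0000 7.0000 9.0000 10.0000] v=[0.0000 0.0000 0.0000 -1.0000]
Step 1: x=[4.0000 7.0000 8.0000 11.5000] v=[-2.0000 0.0000 -2.0000 3.0000]
Step 2: x=[3.0000 5.0000 9.5000 12.5000] v=[-2.0000 -4.0000 3.0000 2.0000]
Step 3: x=[1.0000 5.5000 9.5000 13.5000] v=[-4.0000 1.0000 0.0000 2.0000]
Step 4: x=[0.5000 5.5000 9.5000 13.5000] v=[-1.0000 0.0000 0.0000 0.0000]
Step 5: x=[2.0000 4.5000 9.5000 12.5000] v=[3.0000 -2.0000 0.0000 -2.0000]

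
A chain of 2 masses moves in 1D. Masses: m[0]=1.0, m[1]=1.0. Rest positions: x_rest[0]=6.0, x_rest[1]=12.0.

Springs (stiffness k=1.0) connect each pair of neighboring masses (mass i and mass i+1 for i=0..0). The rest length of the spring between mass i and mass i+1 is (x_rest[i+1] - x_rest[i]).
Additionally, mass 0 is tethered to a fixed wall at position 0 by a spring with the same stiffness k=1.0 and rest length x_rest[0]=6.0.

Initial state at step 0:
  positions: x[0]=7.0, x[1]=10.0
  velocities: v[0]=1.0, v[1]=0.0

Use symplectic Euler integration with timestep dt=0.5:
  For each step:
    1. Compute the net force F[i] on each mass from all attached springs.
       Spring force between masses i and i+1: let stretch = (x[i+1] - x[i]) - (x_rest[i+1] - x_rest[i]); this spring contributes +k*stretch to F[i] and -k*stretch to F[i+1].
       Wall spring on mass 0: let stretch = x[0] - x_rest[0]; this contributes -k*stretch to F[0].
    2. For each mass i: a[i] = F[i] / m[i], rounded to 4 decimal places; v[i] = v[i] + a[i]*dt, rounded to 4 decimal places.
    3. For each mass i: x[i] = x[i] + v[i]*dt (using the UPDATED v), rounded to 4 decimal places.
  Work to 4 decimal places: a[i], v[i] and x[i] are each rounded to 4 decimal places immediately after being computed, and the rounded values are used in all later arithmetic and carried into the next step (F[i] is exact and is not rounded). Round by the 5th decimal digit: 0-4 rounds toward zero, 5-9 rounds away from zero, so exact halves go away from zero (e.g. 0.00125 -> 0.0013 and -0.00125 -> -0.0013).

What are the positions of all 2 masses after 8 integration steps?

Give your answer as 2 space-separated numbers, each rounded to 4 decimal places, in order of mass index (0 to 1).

Step 0: x=[7.0000 10.0000] v=[1.0000 0.0000]
Step 1: x=[6.5000 10.7500] v=[-1.0000 1.5000]
Step 2: x=[5.4375 11.9375] v=[-2.1250 2.3750]
Step 3: x=[4.6406 13.0000] v=[-1.5938 2.1250]
Step 4: x=[4.7734 13.4727] v=[0.2656 0.9453]
Step 5: x=[5.8877 13.2705] v=[2.2286 -0.4044]
Step 6: x=[7.3758 12.7226] v=[2.9762 -1.0958]
Step 7: x=[8.3567 12.3380] v=[1.9617 -0.7692]
Step 8: x=[8.2437 12.4581] v=[-0.2260 0.2402]

Answer: 8.2437 12.4581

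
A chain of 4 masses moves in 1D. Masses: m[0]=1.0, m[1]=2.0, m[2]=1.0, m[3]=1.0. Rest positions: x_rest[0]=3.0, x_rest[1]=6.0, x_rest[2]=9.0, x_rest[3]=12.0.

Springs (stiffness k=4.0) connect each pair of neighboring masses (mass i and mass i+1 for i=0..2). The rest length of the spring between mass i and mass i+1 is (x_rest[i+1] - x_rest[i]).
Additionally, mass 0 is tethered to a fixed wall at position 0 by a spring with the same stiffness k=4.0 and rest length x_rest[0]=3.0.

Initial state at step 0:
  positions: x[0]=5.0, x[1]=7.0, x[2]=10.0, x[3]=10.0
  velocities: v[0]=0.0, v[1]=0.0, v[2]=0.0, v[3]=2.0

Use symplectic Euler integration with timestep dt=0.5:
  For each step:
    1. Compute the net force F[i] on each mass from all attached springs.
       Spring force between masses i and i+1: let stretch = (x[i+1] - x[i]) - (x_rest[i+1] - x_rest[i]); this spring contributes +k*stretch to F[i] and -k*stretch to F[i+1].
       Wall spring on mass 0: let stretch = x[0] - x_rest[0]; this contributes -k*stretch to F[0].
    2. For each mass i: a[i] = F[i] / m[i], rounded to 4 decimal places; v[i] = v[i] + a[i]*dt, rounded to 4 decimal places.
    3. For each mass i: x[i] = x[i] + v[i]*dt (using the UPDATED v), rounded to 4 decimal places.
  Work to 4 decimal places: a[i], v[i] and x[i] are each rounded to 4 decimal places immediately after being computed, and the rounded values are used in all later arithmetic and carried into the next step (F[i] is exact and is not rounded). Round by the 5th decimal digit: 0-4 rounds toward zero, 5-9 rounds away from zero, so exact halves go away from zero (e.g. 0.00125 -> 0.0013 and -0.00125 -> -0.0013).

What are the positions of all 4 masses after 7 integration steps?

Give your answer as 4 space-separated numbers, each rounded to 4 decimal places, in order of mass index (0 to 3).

Answer: 3.5000 8.5000 6.5000 12.2500

Derivation:
Step 0: x=[5.0000 7.0000 10.0000 10.0000] v=[0.0000 0.0000 0.0000 2.0000]
Step 1: x=[2.0000 7.5000 7.0000 14.0000] v=[-6.0000 1.0000 -6.0000 8.0000]
Step 2: x=[2.5000 5.0000 11.5000 14.0000] v=[1.0000 -5.0000 9.0000 0.0000]
Step 3: x=[3.0000 4.5000 12.0000 14.5000] v=[1.0000 -1.0000 1.0000 1.0000]
Step 4: x=[2.0000 7.0000 7.5000 15.5000] v=[-2.0000 5.0000 -9.0000 2.0000]
Step 5: x=[4.0000 7.2500 10.5000 11.5000] v=[4.0000 0.5000 6.0000 -8.0000]
Step 6: x=[5.2500 7.5000 11.2500 9.5000] v=[2.5000 0.5000 1.5000 -4.0000]
Step 7: x=[3.5000 8.5000 6.5000 12.2500] v=[-3.5000 2.0000 -9.5000 5.5000]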